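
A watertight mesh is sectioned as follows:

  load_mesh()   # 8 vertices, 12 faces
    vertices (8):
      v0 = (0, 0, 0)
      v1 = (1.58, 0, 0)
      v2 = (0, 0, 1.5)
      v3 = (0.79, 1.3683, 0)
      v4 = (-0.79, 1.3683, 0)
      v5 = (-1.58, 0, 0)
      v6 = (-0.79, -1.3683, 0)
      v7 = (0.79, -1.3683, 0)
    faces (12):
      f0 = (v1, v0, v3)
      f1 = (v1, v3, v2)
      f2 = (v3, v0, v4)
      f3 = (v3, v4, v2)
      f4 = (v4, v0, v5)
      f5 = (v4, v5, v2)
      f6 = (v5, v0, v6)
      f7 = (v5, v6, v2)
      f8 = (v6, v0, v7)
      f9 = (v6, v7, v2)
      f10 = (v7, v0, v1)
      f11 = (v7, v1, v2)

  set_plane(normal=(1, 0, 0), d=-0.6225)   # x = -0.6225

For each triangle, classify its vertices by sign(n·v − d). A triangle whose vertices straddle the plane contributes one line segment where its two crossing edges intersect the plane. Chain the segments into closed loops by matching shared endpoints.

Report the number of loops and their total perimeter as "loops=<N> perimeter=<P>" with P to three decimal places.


Straddling triangles (8 of 12):
  (v3,v0,v4) [++-] → (-0.6225, 1.07819, 0)–(-0.6225, 1.3683, 0)  len=0.2901
  (v3,v4,v2) [+-+] → (-0.6225, 1.3683, 0)–(-0.6225, 1.07819, 0.318038)  len=0.4305
  (v4,v0,v5) [-+-] → (-0.6225, 1.07819, 0)–(-0.6225, 0, 0)  len=1.0782
  (v4,v5,v2) [--+] → (-0.6225, 0, 0.909019)–(-0.6225, 1.07819, 0.318038)  len=1.2295
  (v5,v0,v6) [-+-] → (-0.6225, 0, 0)–(-0.6225, -1.07819, 0)  len=1.0782
  (v5,v6,v2) [--+] → (-0.6225, -1.07819, 0.318038)–(-0.6225, 0, 0.909019)  len=1.2295
  (v6,v0,v7) [-++] → (-0.6225, -1.07819, 0)–(-0.6225, -1.3683, 0)  len=0.2901
  (v6,v7,v2) [-++] → (-0.6225, -1.3683, 0)–(-0.6225, -1.07819, 0.318038)  len=0.4305

Chained into 1 loop(s):
  loop 1: 8 segments, perimeter = 6.0566
Total perimeter = 6.057

loops=1 perimeter=6.057


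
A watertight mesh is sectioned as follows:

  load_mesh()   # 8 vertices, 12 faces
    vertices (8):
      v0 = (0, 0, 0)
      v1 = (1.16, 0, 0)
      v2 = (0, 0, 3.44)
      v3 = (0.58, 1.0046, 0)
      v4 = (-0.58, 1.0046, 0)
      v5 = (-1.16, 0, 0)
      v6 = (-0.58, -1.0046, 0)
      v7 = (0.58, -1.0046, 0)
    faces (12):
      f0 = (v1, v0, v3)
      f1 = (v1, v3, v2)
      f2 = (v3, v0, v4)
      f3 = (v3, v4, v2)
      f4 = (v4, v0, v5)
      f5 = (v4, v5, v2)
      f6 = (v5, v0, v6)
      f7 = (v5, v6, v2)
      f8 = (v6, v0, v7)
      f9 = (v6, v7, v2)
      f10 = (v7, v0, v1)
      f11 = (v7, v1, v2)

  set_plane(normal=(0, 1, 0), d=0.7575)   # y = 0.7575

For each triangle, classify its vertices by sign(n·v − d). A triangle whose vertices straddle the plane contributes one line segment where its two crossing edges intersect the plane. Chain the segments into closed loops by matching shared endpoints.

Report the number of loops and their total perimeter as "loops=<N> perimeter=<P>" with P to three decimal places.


loops=1 perimeter=4.106

Straddling triangles (6 of 12):
  (v1,v0,v3) [--+] → (0.437338, 0.7575, 0)–(0.722662, 0.7575, 0)  len=0.2853
  (v1,v3,v2) [-+-] → (0.722662, 0.7575, 0)–(0.437338, 0.7575, 0.846132)  len=0.8929
  (v3,v0,v4) [+-+] → (0.437338, 0.7575, 0)–(-0.437338, 0.7575, 0)  len=0.8747
  (v3,v4,v2) [++-] → (-0.437338, 0.7575, 0.846132)–(0.437338, 0.7575, 0.846132)  len=0.8747
  (v4,v0,v5) [+--] → (-0.437338, 0.7575, 0)–(-0.722662, 0.7575, 0)  len=0.2853
  (v4,v5,v2) [+--] → (-0.722662, 0.7575, 0)–(-0.437338, 0.7575, 0.846132)  len=0.8929

Chained into 1 loop(s):
  loop 1: 6 segments, perimeter = 4.1059
Total perimeter = 4.106


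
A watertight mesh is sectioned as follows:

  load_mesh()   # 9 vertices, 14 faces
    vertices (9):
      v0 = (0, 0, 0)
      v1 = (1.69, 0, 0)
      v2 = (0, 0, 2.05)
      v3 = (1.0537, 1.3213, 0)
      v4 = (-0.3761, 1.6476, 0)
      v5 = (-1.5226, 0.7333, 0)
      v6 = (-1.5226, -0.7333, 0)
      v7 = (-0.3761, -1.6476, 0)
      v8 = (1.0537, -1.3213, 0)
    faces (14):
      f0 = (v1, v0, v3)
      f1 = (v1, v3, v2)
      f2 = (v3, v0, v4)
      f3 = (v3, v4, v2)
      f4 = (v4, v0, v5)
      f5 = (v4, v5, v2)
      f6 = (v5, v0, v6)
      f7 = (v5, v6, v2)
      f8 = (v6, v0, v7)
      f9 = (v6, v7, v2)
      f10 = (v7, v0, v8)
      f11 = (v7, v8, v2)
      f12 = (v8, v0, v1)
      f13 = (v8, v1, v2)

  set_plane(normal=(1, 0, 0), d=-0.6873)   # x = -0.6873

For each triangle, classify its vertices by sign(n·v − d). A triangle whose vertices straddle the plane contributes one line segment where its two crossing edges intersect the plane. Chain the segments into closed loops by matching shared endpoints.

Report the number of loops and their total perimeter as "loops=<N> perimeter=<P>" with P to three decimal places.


loops=1 perimeter=6.563

Straddling triangles (6 of 14):
  (v4,v0,v5) [++-] → (-0.6873, 0.331011, 0)–(-0.6873, 1.39943, 0)  len=1.0684
  (v4,v5,v2) [+-+] → (-0.6873, 1.39943, 0)–(-0.6873, 0.331011, 1.12463)  len=1.5512
  (v5,v0,v6) [-+-] → (-0.6873, 0.331011, 0)–(-0.6873, -0.331011, 0)  len=0.6620
  (v5,v6,v2) [--+] → (-0.6873, -0.331011, 1.12463)–(-0.6873, 0.331011, 1.12463)  len=0.6620
  (v6,v0,v7) [-++] → (-0.6873, -0.331011, 0)–(-0.6873, -1.39943, 0)  len=1.0684
  (v6,v7,v2) [-++] → (-0.6873, -1.39943, 0)–(-0.6873, -0.331011, 1.12463)  len=1.5512

Chained into 1 loop(s):
  loop 1: 6 segments, perimeter = 6.5633
Total perimeter = 6.563


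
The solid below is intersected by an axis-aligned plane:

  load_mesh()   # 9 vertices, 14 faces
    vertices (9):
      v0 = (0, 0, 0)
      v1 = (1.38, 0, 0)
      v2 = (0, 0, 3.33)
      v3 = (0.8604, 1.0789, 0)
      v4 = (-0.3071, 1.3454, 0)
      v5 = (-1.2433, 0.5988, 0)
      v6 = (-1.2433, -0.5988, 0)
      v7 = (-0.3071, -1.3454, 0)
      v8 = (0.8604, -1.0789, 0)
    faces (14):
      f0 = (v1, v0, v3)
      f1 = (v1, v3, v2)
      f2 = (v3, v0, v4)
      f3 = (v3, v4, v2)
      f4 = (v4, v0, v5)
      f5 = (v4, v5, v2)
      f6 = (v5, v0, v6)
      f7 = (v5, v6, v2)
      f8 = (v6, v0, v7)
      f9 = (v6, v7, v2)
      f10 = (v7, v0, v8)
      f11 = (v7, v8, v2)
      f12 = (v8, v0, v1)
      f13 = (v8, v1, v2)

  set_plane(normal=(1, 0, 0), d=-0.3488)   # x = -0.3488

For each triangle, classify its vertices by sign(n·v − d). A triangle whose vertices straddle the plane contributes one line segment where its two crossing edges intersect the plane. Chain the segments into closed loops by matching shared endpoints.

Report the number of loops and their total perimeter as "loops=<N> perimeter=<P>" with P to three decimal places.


Straddling triangles (6 of 14):
  (v4,v0,v5) [++-] → (-0.3488, 0.16799, 0)–(-0.3488, 1.31215, 0)  len=1.1442
  (v4,v5,v2) [+-+] → (-0.3488, 1.31215, 0)–(-0.3488, 0.16799, 2.39579)  len=2.6550
  (v5,v0,v6) [-+-] → (-0.3488, 0.16799, 0)–(-0.3488, -0.16799, 0)  len=0.3360
  (v5,v6,v2) [--+] → (-0.3488, -0.16799, 2.39579)–(-0.3488, 0.16799, 2.39579)  len=0.3360
  (v6,v0,v7) [-++] → (-0.3488, -0.16799, 0)–(-0.3488, -1.31215, 0)  len=1.1442
  (v6,v7,v2) [-++] → (-0.3488, -1.31215, 0)–(-0.3488, -0.16799, 2.39579)  len=2.6550

Chained into 1 loop(s):
  loop 1: 6 segments, perimeter = 8.2702
Total perimeter = 8.270

loops=1 perimeter=8.270


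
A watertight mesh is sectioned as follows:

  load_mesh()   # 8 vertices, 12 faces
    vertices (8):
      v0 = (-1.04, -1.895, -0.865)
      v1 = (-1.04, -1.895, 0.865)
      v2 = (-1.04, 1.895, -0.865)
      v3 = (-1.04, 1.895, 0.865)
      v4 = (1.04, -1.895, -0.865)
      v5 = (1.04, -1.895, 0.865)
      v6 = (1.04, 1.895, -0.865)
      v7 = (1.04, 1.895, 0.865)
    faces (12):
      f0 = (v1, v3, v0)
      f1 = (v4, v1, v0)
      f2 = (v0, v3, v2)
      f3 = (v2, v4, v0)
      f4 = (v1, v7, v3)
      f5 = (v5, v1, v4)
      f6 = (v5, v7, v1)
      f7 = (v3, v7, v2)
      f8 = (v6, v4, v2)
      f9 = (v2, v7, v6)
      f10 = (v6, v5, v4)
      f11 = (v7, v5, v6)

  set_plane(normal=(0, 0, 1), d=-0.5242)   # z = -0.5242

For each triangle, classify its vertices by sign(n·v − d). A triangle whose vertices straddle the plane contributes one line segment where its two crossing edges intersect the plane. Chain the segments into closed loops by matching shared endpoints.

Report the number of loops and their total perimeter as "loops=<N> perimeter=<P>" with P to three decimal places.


Straddling triangles (8 of 12):
  (v1,v3,v0) [++-] → (-1.04, -1.14839, -0.5242)–(-1.04, -1.895, -0.5242)  len=0.7466
  (v4,v1,v0) [-+-] → (0.630252, -1.895, -0.5242)–(-1.04, -1.895, -0.5242)  len=1.6703
  (v0,v3,v2) [-+-] → (-1.04, -1.14839, -0.5242)–(-1.04, 1.895, -0.5242)  len=3.0434
  (v5,v1,v4) [++-] → (0.630252, -1.895, -0.5242)–(1.04, -1.895, -0.5242)  len=0.4097
  (v3,v7,v2) [++-] → (-0.630252, 1.895, -0.5242)–(-1.04, 1.895, -0.5242)  len=0.4097
  (v2,v7,v6) [-+-] → (-0.630252, 1.895, -0.5242)–(1.04, 1.895, -0.5242)  len=1.6703
  (v6,v5,v4) [-+-] → (1.04, 1.14839, -0.5242)–(1.04, -1.895, -0.5242)  len=3.0434
  (v7,v5,v6) [++-] → (1.04, 1.14839, -0.5242)–(1.04, 1.895, -0.5242)  len=0.7466

Chained into 1 loop(s):
  loop 1: 8 segments, perimeter = 11.7400
Total perimeter = 11.740

loops=1 perimeter=11.740


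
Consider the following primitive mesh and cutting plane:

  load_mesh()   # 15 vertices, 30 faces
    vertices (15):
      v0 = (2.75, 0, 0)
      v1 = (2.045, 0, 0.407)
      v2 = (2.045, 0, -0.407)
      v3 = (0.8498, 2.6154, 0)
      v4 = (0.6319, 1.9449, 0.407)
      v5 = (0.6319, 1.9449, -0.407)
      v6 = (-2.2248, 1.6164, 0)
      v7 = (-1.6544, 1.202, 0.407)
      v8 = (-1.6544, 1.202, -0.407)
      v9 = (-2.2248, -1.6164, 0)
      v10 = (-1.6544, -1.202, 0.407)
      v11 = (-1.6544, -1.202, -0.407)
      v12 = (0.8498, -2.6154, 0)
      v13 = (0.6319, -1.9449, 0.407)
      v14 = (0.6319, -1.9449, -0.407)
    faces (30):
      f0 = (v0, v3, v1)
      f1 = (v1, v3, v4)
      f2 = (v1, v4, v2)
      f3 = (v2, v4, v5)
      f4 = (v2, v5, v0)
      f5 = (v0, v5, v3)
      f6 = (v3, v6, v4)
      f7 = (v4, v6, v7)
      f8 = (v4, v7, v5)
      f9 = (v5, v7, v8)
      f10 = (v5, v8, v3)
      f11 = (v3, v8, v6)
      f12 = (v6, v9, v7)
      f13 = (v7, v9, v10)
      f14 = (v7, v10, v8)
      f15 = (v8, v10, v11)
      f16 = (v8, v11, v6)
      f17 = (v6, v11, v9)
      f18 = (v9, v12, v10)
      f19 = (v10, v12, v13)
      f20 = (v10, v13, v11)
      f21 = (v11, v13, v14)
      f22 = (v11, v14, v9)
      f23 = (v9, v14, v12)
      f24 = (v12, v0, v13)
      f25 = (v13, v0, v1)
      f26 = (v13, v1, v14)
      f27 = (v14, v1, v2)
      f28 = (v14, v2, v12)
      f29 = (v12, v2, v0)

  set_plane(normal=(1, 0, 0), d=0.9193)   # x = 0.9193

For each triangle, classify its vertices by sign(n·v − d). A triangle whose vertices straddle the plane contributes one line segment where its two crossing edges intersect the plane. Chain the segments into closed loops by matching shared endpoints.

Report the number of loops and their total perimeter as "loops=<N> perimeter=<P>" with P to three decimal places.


loops=2 perimeter=5.837

Straddling triangles (12 of 30):
  (v0,v3,v1) [+-+] → (0.9193, 2.51974, 0)–(0.9193, 2.46332, 0.0236668)  len=0.0612
  (v1,v3,v4) [+--] → (0.9193, 2.46332, 0.0236668)–(0.9193, 1.54934, 0.407)  len=0.9911
  (v1,v4,v2) [+-+] → (0.9193, 1.54934, 0.407)–(0.9193, 1.54934, 0.241447)  len=0.1656
  (v2,v4,v5) [+--] → (0.9193, 1.54934, 0.241447)–(0.9193, 1.54934, -0.407)  len=0.6484
  (v2,v5,v0) [+-+] → (0.9193, 1.54934, -0.407)–(0.9193, 1.681, -0.351775)  len=0.1428
  (v0,v5,v3) [+--] → (0.9193, 1.681, -0.351775)–(0.9193, 2.51974, 0)  len=0.9095
  (v12,v0,v13) [-+-] → (0.9193, -2.51974, 0)–(0.9193, -1.681, 0.351775)  len=0.9095
  (v13,v0,v1) [-++] → (0.9193, -1.681, 0.351775)–(0.9193, -1.54934, 0.407)  len=0.1428
  (v13,v1,v14) [-+-] → (0.9193, -1.54934, 0.407)–(0.9193, -1.54934, -0.241447)  len=0.6484
  (v14,v1,v2) [-++] → (0.9193, -1.54934, -0.241447)–(0.9193, -1.54934, -0.407)  len=0.1656
  (v14,v2,v12) [-+-] → (0.9193, -1.54934, -0.407)–(0.9193, -2.46332, -0.0236668)  len=0.9911
  (v12,v2,v0) [-++] → (0.9193, -2.46332, -0.0236668)–(0.9193, -2.51974, 0)  len=0.0612

Chained into 2 loop(s):
  loop 1: 6 segments, perimeter = 2.9186
  loop 2: 6 segments, perimeter = 2.9186
Total perimeter = 5.837


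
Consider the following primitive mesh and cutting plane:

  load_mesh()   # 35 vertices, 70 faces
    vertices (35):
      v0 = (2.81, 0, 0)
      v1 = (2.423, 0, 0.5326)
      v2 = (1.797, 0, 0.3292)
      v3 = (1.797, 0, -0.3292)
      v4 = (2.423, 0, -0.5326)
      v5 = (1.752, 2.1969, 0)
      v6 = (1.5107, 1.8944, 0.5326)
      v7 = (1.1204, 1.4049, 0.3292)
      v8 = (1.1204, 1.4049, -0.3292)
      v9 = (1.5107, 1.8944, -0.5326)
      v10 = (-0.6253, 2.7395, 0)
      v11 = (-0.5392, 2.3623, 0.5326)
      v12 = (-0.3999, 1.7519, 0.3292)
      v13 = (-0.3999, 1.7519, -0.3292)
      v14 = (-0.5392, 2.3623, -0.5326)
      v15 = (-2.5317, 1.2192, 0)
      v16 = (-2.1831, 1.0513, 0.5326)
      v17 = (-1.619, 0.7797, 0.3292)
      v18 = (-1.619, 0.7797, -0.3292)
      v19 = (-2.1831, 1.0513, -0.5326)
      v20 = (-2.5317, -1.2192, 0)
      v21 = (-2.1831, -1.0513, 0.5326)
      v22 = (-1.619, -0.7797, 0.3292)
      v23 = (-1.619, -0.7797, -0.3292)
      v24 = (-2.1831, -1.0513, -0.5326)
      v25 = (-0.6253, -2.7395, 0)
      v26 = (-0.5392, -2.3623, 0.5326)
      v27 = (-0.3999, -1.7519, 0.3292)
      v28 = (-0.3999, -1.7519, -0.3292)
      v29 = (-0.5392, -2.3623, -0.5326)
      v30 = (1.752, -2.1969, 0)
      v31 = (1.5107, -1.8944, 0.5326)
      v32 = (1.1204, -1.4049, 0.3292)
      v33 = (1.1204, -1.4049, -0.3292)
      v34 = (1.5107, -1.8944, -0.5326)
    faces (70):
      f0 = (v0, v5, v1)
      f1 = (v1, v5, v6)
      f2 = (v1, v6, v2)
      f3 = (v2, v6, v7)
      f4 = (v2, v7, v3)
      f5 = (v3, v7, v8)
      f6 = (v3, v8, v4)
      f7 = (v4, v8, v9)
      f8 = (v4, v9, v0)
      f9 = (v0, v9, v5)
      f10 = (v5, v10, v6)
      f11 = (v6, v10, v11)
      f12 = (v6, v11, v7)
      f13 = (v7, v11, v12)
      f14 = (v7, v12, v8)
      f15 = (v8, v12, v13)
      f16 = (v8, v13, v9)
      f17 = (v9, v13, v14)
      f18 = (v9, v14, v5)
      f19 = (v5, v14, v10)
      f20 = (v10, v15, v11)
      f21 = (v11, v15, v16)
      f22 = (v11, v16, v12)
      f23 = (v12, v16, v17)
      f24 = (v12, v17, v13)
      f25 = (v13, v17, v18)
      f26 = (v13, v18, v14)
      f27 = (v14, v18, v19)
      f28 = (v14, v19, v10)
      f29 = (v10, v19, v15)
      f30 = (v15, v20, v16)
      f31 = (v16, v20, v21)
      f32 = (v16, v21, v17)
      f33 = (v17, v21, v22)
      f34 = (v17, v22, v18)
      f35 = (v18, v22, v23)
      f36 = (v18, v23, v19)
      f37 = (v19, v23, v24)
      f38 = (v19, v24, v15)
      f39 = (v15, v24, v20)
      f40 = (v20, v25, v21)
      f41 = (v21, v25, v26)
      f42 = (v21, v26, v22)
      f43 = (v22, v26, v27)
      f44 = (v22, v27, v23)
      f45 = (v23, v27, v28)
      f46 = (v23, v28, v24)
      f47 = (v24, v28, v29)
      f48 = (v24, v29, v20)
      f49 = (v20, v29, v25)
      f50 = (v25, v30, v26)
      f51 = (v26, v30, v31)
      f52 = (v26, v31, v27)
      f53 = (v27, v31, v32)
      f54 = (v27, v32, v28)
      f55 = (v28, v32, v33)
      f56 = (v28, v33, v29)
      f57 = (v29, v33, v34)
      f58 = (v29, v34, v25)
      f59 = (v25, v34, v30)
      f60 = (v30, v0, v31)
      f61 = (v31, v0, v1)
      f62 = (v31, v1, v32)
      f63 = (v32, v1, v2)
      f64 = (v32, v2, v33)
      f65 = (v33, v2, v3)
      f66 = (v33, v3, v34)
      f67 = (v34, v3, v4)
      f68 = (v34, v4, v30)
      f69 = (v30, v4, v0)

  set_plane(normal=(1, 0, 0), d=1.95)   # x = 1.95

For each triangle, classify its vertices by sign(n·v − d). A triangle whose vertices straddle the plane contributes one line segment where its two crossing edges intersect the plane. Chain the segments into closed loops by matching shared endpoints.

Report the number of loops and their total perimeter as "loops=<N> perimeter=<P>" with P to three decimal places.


Straddling triangles (14 of 70):
  (v0,v5,v1) [+-+] → (1.95, 1.78576, 0)–(1.95, 1.54863, 0.157161)  len=0.2845
  (v1,v5,v6) [+--] → (1.95, 1.54863, 0.157161)–(1.95, 0.982189, 0.5326)  len=0.6796
  (v1,v6,v2) [+--] → (1.95, 0.982189, 0.5326)–(1.95, 0, 0.378913)  len=0.9941
  (v3,v8,v4) [--+] → (1.95, 0.510147, -0.458741)–(1.95, 0, -0.378913)  len=0.5164
  (v4,v8,v9) [+--] → (1.95, 0.510147, -0.458741)–(1.95, 0.982189, -0.5326)  len=0.4778
  (v4,v9,v0) [+-+] → (1.95, 0.982189, -0.5326)–(1.95, 1.25389, -0.352525)  len=0.3260
  (v0,v9,v5) [+--] → (1.95, 1.25389, -0.352525)–(1.95, 1.78576, 0)  len=0.6381
  (v30,v0,v31) [-+-] → (1.95, -1.78576, 0)–(1.95, -1.25389, 0.352525)  len=0.6381
  (v31,v0,v1) [-++] → (1.95, -1.25389, 0.352525)–(1.95, -0.982189, 0.5326)  len=0.3260
  (v31,v1,v32) [-+-] → (1.95, -0.982189, 0.5326)–(1.95, -0.510147, 0.458741)  len=0.4778
  (v32,v1,v2) [-+-] → (1.95, -0.510147, 0.458741)–(1.95, 0, 0.378913)  len=0.5164
  (v34,v3,v4) [--+] → (1.95, 0, -0.378913)–(1.95, -0.982189, -0.5326)  len=0.9941
  (v34,v4,v30) [-+-] → (1.95, -0.982189, -0.5326)–(1.95, -1.54863, -0.157161)  len=0.6796
  (v30,v4,v0) [-++] → (1.95, -1.54863, -0.157161)–(1.95, -1.78576, 0)  len=0.2845

Chained into 1 loop(s):
  loop 1: 14 segments, perimeter = 7.8328
Total perimeter = 7.833

loops=1 perimeter=7.833


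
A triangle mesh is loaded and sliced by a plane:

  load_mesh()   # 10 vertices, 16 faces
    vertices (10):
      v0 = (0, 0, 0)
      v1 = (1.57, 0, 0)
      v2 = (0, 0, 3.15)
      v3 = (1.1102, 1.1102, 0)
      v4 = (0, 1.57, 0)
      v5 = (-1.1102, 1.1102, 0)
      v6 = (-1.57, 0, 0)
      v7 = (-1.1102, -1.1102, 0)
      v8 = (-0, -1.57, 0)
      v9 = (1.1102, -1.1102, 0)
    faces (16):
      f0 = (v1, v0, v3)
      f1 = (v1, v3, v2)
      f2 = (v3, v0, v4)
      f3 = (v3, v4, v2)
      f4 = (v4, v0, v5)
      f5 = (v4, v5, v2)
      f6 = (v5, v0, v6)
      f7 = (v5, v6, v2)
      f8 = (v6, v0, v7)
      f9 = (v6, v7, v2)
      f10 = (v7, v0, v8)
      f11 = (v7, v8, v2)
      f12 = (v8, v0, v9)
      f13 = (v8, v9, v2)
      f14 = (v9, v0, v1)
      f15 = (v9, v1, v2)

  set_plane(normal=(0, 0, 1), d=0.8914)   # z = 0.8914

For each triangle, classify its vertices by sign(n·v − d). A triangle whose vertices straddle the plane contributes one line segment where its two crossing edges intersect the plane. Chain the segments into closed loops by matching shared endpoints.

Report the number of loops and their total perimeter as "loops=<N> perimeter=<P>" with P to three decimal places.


loops=1 perimeter=6.893

Straddling triangles (8 of 16):
  (v1,v3,v2) [--+] → (0.796031, 0.796031, 0.8914)–(1.12571, 0, 0.8914)  len=0.8616
  (v3,v4,v2) [--+] → (0, 1.12571, 0.8914)–(0.796031, 0.796031, 0.8914)  len=0.8616
  (v4,v5,v2) [--+] → (-0.796031, 0.796031, 0.8914)–(0, 1.12571, 0.8914)  len=0.8616
  (v5,v6,v2) [--+] → (-1.12571, 0, 0.8914)–(-0.796031, 0.796031, 0.8914)  len=0.8616
  (v6,v7,v2) [--+] → (-0.796031, -0.796031, 0.8914)–(-1.12571, 0, 0.8914)  len=0.8616
  (v7,v8,v2) [--+] → (0, -1.12571, 0.8914)–(-0.796031, -0.796031, 0.8914)  len=0.8616
  (v8,v9,v2) [--+] → (0.796031, -0.796031, 0.8914)–(0, -1.12571, 0.8914)  len=0.8616
  (v9,v1,v2) [--+] → (1.12571, 0, 0.8914)–(0.796031, -0.796031, 0.8914)  len=0.8616

Chained into 1 loop(s):
  loop 1: 8 segments, perimeter = 6.8928
Total perimeter = 6.893


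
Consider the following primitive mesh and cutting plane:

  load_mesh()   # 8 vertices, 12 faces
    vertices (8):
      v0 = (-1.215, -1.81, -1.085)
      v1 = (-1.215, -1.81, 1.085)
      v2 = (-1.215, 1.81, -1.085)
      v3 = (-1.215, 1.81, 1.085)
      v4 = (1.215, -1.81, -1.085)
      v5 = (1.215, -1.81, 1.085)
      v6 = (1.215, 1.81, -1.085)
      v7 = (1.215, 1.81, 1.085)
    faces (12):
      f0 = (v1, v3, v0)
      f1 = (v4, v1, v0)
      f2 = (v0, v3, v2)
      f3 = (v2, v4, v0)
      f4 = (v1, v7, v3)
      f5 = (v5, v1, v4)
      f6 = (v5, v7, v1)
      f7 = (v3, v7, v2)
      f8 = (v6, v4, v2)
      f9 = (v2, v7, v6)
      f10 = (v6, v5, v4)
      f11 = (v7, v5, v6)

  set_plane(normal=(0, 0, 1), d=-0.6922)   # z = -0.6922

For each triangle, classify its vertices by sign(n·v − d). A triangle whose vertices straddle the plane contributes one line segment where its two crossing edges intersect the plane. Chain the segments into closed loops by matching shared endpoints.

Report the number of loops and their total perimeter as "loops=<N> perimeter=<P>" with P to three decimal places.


loops=1 perimeter=12.100

Straddling triangles (8 of 12):
  (v1,v3,v0) [++-] → (-1.215, -1.15473, -0.6922)–(-1.215, -1.81, -0.6922)  len=0.6553
  (v4,v1,v0) [-+-] → (0.775136, -1.81, -0.6922)–(-1.215, -1.81, -0.6922)  len=1.9901
  (v0,v3,v2) [-+-] → (-1.215, -1.15473, -0.6922)–(-1.215, 1.81, -0.6922)  len=2.9647
  (v5,v1,v4) [++-] → (0.775136, -1.81, -0.6922)–(1.215, -1.81, -0.6922)  len=0.4399
  (v3,v7,v2) [++-] → (-0.775136, 1.81, -0.6922)–(-1.215, 1.81, -0.6922)  len=0.4399
  (v2,v7,v6) [-+-] → (-0.775136, 1.81, -0.6922)–(1.215, 1.81, -0.6922)  len=1.9901
  (v6,v5,v4) [-+-] → (1.215, 1.15473, -0.6922)–(1.215, -1.81, -0.6922)  len=2.9647
  (v7,v5,v6) [++-] → (1.215, 1.15473, -0.6922)–(1.215, 1.81, -0.6922)  len=0.6553

Chained into 1 loop(s):
  loop 1: 8 segments, perimeter = 12.1000
Total perimeter = 12.100


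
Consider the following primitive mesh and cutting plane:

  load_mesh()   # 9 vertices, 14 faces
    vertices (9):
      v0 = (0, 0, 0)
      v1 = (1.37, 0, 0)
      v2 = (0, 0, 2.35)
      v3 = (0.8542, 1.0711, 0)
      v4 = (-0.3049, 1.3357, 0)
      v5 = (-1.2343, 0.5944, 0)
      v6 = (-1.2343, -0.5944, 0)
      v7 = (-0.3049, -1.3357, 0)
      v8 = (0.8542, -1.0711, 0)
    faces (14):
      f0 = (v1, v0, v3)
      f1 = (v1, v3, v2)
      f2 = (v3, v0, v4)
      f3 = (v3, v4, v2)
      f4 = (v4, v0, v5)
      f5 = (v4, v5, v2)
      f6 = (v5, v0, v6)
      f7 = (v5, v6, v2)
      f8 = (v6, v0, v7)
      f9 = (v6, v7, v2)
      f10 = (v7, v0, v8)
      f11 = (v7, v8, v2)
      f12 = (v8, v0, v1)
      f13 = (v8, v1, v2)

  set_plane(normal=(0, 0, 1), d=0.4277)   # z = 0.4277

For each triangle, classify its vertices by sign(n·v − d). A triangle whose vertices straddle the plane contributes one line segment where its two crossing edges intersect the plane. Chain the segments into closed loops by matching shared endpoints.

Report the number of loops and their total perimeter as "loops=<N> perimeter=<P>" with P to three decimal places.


Straddling triangles (7 of 14):
  (v1,v3,v2) [--+] → (0.698736, 0.87616, 0.4277)–(1.12066, 0, 0.4277)  len=0.9725
  (v3,v4,v2) [--+] → (-0.249408, 1.0926, 0.4277)–(0.698736, 0.87616, 0.4277)  len=0.9725
  (v4,v5,v2) [--+] → (-1.00966, 0.486219, 0.4277)–(-0.249408, 1.0926, 0.4277)  len=0.9725
  (v5,v6,v2) [--+] → (-1.00966, -0.486219, 0.4277)–(-1.00966, 0.486219, 0.4277)  len=0.9724
  (v6,v7,v2) [--+] → (-0.249408, -1.0926, 0.4277)–(-1.00966, -0.486219, 0.4277)  len=0.9725
  (v7,v8,v2) [--+] → (0.698736, -0.87616, 0.4277)–(-0.249408, -1.0926, 0.4277)  len=0.9725
  (v8,v1,v2) [--+] → (1.12066, 0, 0.4277)–(0.698736, -0.87616, 0.4277)  len=0.9725

Chained into 1 loop(s):
  loop 1: 7 segments, perimeter = 6.8073
Total perimeter = 6.807

loops=1 perimeter=6.807


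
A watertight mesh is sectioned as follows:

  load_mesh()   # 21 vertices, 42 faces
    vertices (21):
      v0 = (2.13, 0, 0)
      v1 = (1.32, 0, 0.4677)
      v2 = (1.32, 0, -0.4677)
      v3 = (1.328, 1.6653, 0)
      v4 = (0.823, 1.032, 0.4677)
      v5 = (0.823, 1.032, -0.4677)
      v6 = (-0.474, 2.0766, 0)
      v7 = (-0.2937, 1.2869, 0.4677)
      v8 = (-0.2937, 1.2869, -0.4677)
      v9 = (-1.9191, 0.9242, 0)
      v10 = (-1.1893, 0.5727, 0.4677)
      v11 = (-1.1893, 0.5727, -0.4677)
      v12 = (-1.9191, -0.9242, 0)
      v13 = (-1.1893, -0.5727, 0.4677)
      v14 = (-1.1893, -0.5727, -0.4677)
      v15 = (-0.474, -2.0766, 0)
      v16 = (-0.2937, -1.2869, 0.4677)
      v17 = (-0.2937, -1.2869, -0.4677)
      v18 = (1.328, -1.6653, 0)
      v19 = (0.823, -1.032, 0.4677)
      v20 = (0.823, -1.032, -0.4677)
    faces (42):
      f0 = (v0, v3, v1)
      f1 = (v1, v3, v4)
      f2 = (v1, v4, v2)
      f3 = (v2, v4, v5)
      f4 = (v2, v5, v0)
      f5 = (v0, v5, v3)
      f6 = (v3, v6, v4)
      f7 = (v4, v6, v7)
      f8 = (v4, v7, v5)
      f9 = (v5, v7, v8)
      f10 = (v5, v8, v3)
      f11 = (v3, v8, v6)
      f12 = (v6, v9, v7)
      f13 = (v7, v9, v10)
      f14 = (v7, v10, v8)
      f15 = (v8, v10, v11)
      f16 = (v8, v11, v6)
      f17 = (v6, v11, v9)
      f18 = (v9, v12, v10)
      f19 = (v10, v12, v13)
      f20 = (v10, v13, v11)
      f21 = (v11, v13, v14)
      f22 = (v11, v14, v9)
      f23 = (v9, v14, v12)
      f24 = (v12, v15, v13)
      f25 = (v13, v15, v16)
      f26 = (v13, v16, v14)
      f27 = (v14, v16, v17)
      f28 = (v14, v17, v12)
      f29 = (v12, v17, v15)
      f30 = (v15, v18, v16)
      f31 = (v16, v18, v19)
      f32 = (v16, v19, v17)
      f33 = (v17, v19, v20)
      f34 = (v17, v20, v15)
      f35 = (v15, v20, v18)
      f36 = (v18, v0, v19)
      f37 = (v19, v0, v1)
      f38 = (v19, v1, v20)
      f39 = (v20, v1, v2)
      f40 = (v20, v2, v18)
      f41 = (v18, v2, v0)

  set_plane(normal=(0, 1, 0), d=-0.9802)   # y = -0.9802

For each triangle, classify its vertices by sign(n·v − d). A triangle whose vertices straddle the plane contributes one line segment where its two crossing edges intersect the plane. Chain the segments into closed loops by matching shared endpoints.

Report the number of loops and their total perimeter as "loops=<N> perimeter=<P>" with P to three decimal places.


Straddling triangles (12 of 42):
  (v12,v15,v13) [+-+] → (-1.84888, -0.9802, 0)–(-0.995481, -0.9802, 0.340971)  len=0.9190
  (v13,v15,v16) [+--] → (-0.995481, -0.9802, 0.340971)–(-0.678299, -0.9802, 0.4677)  len=0.3416
  (v13,v16,v14) [+-+] → (-0.678299, -0.9802, 0.4677)–(-0.678299, -0.9802, 0.0660097)  len=0.4017
  (v14,v16,v17) [+--] → (-0.678299, -0.9802, 0.0660097)–(-0.678299, -0.9802, -0.4677)  len=0.5337
  (v14,v17,v12) [+-+] → (-0.678299, -0.9802, -0.4677)–(-1.66814, -0.9802, -0.0722117)  len=1.0659
  (v12,v17,v15) [+--] → (-1.66814, -0.9802, -0.0722117)–(-1.84888, -0.9802, 0)  len=0.1946
  (v18,v0,v19) [-+-] → (1.65794, -0.9802, 0)–(0.888603, -0.9802, 0.444224)  len=0.8884
  (v19,v0,v1) [-++] → (0.888603, -0.9802, 0.444224)–(0.847946, -0.9802, 0.4677)  len=0.0469
  (v19,v1,v20) [-+-] → (0.847946, -0.9802, 0.4677)–(0.847946, -0.9802, -0.420749)  len=0.8884
  (v20,v1,v2) [-++] → (0.847946, -0.9802, -0.420749)–(0.847946, -0.9802, -0.4677)  len=0.0470
  (v20,v2,v18) [-+-] → (0.847946, -0.9802, -0.4677)–(1.32471, -0.9802, -0.192411)  len=0.5505
  (v18,v2,v0) [-++] → (1.32471, -0.9802, -0.192411)–(1.65794, -0.9802, 0)  len=0.3848

Chained into 2 loop(s):
  loop 1: 6 segments, perimeter = 3.4565
  loop 2: 6 segments, perimeter = 2.8061
Total perimeter = 6.263

loops=2 perimeter=6.263


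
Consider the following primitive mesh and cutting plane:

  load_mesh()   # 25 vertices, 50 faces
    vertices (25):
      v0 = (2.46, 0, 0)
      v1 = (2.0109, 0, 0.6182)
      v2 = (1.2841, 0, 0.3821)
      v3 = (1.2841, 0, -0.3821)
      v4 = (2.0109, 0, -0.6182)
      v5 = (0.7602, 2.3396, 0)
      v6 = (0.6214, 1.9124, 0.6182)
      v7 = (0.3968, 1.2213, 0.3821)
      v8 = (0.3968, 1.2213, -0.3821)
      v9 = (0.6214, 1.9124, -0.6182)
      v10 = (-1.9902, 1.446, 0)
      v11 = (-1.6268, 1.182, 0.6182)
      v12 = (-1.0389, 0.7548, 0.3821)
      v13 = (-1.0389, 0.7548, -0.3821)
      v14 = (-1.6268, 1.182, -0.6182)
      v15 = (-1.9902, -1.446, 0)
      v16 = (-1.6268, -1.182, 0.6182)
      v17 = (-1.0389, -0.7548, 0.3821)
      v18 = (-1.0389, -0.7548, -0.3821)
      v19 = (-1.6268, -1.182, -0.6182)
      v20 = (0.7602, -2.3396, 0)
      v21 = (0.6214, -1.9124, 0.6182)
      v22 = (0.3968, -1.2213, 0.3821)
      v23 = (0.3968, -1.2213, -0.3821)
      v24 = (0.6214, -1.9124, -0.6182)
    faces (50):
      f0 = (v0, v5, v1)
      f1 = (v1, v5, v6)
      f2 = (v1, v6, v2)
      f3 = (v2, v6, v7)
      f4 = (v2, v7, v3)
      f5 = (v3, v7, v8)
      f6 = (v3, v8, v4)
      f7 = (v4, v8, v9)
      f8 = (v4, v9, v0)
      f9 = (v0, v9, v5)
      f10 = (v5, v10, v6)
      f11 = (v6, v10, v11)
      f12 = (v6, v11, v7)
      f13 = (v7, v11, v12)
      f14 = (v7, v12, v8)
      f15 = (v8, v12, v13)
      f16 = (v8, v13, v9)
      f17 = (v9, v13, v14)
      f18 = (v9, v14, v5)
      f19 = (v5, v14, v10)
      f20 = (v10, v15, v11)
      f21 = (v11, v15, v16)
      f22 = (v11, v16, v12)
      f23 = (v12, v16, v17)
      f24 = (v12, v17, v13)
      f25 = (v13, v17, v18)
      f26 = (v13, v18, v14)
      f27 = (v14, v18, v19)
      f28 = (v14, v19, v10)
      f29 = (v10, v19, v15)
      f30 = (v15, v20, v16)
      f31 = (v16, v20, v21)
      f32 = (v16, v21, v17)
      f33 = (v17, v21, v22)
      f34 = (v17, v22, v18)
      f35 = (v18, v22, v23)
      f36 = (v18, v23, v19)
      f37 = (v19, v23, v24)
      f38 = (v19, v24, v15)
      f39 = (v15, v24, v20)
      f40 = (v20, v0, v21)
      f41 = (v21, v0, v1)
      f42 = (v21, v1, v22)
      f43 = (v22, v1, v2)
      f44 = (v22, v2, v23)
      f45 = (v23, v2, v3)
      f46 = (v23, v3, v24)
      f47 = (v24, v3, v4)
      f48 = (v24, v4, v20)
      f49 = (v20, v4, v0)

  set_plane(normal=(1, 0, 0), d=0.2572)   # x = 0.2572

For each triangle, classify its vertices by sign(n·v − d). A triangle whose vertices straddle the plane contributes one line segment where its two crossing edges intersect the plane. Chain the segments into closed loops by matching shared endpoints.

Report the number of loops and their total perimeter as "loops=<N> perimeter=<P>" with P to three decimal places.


loops=2 perimeter=7.082

Straddling triangles (20 of 50):
  (v5,v10,v6) [+-+] → (0.2572, 2.17618, 0)–(0.2572, 1.84736, 0.531989)  len=0.6254
  (v6,v10,v11) [+--] → (0.2572, 1.84736, 0.531989)–(0.2572, 1.79408, 0.6182)  len=0.1013
  (v6,v11,v7) [+-+] → (0.2572, 1.79408, 0.6182)–(0.2572, 1.21859, 0.398388)  len=0.6160
  (v7,v11,v12) [+--] → (0.2572, 1.21859, 0.398388)–(0.2572, 1.17594, 0.3821)  len=0.0457
  (v7,v12,v8) [+-+] → (0.2572, 1.17594, 0.3821)–(0.2572, 1.17594, -0.307793)  len=0.6899
  (v8,v12,v13) [+--] → (0.2572, 1.17594, -0.307793)–(0.2572, 1.17594, -0.3821)  len=0.0743
  (v8,v13,v9) [+-+] → (0.2572, 1.17594, -0.3821)–(0.2572, 1.65847, -0.56641)  len=0.5165
  (v9,v13,v14) [+--] → (0.2572, 1.65847, -0.56641)–(0.2572, 1.79408, -0.6182)  len=0.1452
  (v9,v14,v5) [+-+] → (0.2572, 1.79408, -0.6182)–(0.2572, 2.09567, -0.13027)  len=0.5736
  (v5,v14,v10) [+--] → (0.2572, 2.09567, -0.13027)–(0.2572, 2.17618, 0)  len=0.1531
  (v15,v20,v16) [-+-] → (0.2572, -2.17618, 0)–(0.2572, -2.09567, 0.13027)  len=0.1531
  (v16,v20,v21) [-++] → (0.2572, -2.09567, 0.13027)–(0.2572, -1.79408, 0.6182)  len=0.5736
  (v16,v21,v17) [-+-] → (0.2572, -1.79408, 0.6182)–(0.2572, -1.65847, 0.56641)  len=0.1452
  (v17,v21,v22) [-++] → (0.2572, -1.65847, 0.56641)–(0.2572, -1.17594, 0.3821)  len=0.5165
  (v17,v22,v18) [-+-] → (0.2572, -1.17594, 0.3821)–(0.2572, -1.17594, 0.307793)  len=0.0743
  (v18,v22,v23) [-++] → (0.2572, -1.17594, 0.307793)–(0.2572, -1.17594, -0.3821)  len=0.6899
  (v18,v23,v19) [-+-] → (0.2572, -1.17594, -0.3821)–(0.2572, -1.21859, -0.398388)  len=0.0457
  (v19,v23,v24) [-++] → (0.2572, -1.21859, -0.398388)–(0.2572, -1.79408, -0.6182)  len=0.6160
  (v19,v24,v15) [-+-] → (0.2572, -1.79408, -0.6182)–(0.2572, -1.84736, -0.531989)  len=0.1013
  (v15,v24,v20) [-++] → (0.2572, -1.84736, -0.531989)–(0.2572, -2.17618, 0)  len=0.6254

Chained into 2 loop(s):
  loop 1: 10 segments, perimeter = 3.5411
  loop 2: 10 segments, perimeter = 3.5411
Total perimeter = 7.082


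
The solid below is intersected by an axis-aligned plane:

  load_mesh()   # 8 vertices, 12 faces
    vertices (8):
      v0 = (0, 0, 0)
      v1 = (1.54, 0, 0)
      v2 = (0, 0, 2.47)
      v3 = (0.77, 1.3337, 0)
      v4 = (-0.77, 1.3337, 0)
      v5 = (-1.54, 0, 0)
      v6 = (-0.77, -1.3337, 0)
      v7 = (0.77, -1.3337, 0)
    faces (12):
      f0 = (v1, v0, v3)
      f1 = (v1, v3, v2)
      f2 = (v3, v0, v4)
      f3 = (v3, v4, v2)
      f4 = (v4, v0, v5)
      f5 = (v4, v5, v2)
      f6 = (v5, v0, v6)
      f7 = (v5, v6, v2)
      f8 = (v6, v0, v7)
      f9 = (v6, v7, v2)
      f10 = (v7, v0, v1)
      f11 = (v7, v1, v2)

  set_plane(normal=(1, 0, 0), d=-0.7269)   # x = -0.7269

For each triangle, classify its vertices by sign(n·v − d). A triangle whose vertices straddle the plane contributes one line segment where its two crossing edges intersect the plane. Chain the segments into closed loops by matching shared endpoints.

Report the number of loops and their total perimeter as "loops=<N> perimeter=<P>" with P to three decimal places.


loops=1 perimeter=6.414

Straddling triangles (8 of 12):
  (v3,v0,v4) [++-] → (-0.7269, 1.25905, 0)–(-0.7269, 1.3337, 0)  len=0.0747
  (v3,v4,v2) [+-+] → (-0.7269, 1.3337, 0)–(-0.7269, 1.25905, 0.138256)  len=0.1571
  (v4,v0,v5) [-+-] → (-0.7269, 1.25905, 0)–(-0.7269, 0, 0)  len=1.2590
  (v4,v5,v2) [--+] → (-0.7269, 0, 1.30413)–(-0.7269, 1.25905, 0.138256)  len=1.7159
  (v5,v0,v6) [-+-] → (-0.7269, 0, 0)–(-0.7269, -1.25905, 0)  len=1.2590
  (v5,v6,v2) [--+] → (-0.7269, -1.25905, 0.138256)–(-0.7269, 0, 1.30413)  len=1.7159
  (v6,v0,v7) [-++] → (-0.7269, -1.25905, 0)–(-0.7269, -1.3337, 0)  len=0.0747
  (v6,v7,v2) [-++] → (-0.7269, -1.3337, 0)–(-0.7269, -1.25905, 0.138256)  len=0.1571

Chained into 1 loop(s):
  loop 1: 8 segments, perimeter = 6.4135
Total perimeter = 6.414


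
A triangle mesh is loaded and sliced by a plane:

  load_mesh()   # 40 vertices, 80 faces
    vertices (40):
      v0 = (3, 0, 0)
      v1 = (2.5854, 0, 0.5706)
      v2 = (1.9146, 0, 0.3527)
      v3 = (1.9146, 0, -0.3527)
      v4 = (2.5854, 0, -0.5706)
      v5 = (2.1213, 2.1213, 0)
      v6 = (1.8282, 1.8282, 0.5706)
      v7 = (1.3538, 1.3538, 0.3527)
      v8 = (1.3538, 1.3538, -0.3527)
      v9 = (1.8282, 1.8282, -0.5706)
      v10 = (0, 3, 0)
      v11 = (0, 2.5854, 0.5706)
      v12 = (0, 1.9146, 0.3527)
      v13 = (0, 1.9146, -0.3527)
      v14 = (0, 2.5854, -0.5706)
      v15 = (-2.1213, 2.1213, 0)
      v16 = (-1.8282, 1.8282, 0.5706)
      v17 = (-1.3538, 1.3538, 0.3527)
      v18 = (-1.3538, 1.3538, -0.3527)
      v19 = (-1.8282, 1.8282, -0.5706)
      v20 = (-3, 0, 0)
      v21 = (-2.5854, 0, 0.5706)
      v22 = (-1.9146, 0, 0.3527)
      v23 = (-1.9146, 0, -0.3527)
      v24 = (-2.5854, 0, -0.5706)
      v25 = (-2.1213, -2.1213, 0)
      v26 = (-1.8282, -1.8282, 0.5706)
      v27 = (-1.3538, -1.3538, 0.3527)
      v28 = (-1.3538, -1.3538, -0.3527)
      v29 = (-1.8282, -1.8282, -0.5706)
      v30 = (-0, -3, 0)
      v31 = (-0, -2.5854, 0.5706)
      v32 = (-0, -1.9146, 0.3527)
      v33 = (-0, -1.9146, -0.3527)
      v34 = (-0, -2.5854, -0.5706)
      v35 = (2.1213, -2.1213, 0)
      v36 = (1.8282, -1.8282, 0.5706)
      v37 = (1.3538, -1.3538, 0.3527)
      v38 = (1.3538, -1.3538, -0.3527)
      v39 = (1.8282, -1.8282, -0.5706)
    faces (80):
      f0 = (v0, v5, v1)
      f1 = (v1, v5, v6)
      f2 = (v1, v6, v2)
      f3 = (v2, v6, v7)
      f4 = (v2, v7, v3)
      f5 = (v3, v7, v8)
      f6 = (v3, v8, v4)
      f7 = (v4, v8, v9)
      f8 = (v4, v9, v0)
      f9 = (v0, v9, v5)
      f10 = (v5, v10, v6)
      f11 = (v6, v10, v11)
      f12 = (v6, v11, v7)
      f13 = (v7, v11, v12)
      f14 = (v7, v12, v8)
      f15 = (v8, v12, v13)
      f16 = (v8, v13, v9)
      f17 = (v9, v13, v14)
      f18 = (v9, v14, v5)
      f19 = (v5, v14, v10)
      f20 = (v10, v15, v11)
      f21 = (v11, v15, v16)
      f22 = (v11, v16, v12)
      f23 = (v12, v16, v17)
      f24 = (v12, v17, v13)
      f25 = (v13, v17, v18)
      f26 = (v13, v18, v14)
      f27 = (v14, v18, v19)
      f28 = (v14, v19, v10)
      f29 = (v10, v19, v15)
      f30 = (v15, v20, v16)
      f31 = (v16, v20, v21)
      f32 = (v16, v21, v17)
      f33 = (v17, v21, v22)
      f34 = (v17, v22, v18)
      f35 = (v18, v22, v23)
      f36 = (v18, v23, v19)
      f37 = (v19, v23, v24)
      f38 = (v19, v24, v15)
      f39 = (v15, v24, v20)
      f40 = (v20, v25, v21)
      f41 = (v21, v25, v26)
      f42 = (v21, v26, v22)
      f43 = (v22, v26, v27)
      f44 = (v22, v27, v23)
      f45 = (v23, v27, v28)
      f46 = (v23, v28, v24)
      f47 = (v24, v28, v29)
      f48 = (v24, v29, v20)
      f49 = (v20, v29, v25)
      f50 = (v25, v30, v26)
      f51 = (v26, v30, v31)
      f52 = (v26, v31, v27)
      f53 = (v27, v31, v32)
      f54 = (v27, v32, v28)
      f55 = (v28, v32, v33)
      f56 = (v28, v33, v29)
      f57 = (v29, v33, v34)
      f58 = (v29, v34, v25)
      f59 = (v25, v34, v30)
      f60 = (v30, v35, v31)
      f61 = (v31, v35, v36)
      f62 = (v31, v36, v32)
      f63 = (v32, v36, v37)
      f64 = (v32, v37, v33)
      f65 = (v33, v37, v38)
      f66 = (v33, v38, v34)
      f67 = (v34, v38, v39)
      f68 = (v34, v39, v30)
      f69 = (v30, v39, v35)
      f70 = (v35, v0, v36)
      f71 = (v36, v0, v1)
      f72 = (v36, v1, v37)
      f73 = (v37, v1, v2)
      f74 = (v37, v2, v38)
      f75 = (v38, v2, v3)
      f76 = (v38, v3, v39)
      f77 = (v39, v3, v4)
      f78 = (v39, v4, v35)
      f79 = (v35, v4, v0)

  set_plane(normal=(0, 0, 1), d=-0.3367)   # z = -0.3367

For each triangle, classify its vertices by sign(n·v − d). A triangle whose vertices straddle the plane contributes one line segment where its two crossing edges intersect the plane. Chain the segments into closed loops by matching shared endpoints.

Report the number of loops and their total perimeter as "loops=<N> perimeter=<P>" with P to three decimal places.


Straddling triangles (32 of 80):
  (v2,v7,v3) [++-] → (1.90188, 0.0307071, -0.3367)–(1.9146, 0, -0.3367)  len=0.0332
  (v3,v7,v8) [-+-] → (1.90188, 0.0307071, -0.3367)–(1.3538, 1.3538, -0.3367)  len=1.4321
  (v4,v9,v0) [--+] → (2.30854, 1.07879, -0.3367)–(2.75535, 0, -0.3367)  len=1.1677
  (v0,v9,v5) [+-+] → (2.30854, 1.07879, -0.3367)–(1.94835, 1.94835, -0.3367)  len=0.9412
  (v7,v12,v8) [++-] → (1.32309, 1.36652, -0.3367)–(1.3538, 1.3538, -0.3367)  len=0.0332
  (v8,v12,v13) [-+-] → (1.32309, 1.36652, -0.3367)–(0, 1.9146, -0.3367)  len=1.4321
  (v9,v14,v5) [--+] → (0.869562, 2.39516, -0.3367)–(1.94835, 1.94835, -0.3367)  len=1.1677
  (v5,v14,v10) [+-+] → (0.869562, 2.39516, -0.3367)–(0, 2.75535, -0.3367)  len=0.9412
  (v12,v17,v13) [++-] → (-0.0307071, 1.90188, -0.3367)–(0, 1.9146, -0.3367)  len=0.0332
  (v13,v17,v18) [-+-] → (-0.0307071, 1.90188, -0.3367)–(-1.3538, 1.3538, -0.3367)  len=1.4321
  (v14,v19,v10) [--+] → (-1.07879, 2.30854, -0.3367)–(0, 2.75535, -0.3367)  len=1.1677
  (v10,v19,v15) [+-+] → (-1.07879, 2.30854, -0.3367)–(-1.94835, 1.94835, -0.3367)  len=0.9412
  (v17,v22,v18) [++-] → (-1.36652, 1.32309, -0.3367)–(-1.3538, 1.3538, -0.3367)  len=0.0332
  (v18,v22,v23) [-+-] → (-1.36652, 1.32309, -0.3367)–(-1.9146, 0, -0.3367)  len=1.4321
  (v19,v24,v15) [--+] → (-2.39516, 0.869562, -0.3367)–(-1.94835, 1.94835, -0.3367)  len=1.1677
  (v15,v24,v20) [+-+] → (-2.39516, 0.869562, -0.3367)–(-2.75535, 0, -0.3367)  len=0.9412
  (v22,v27,v23) [++-] → (-1.90188, -0.0307071, -0.3367)–(-1.9146, 0, -0.3367)  len=0.0332
  (v23,v27,v28) [-+-] → (-1.90188, -0.0307071, -0.3367)–(-1.3538, -1.3538, -0.3367)  len=1.4321
  (v24,v29,v20) [--+] → (-2.30854, -1.07879, -0.3367)–(-2.75535, 0, -0.3367)  len=1.1677
  (v20,v29,v25) [+-+] → (-2.30854, -1.07879, -0.3367)–(-1.94835, -1.94835, -0.3367)  len=0.9412
  (v27,v32,v28) [++-] → (-1.32309, -1.36652, -0.3367)–(-1.3538, -1.3538, -0.3367)  len=0.0332
  (v28,v32,v33) [-+-] → (-1.32309, -1.36652, -0.3367)–(0, -1.9146, -0.3367)  len=1.4321
  (v29,v34,v25) [--+] → (-0.869562, -2.39516, -0.3367)–(-1.94835, -1.94835, -0.3367)  len=1.1677
  (v25,v34,v30) [+-+] → (-0.869562, -2.39516, -0.3367)–(0, -2.75535, -0.3367)  len=0.9412
  (v32,v37,v33) [++-] → (0.0307071, -1.90188, -0.3367)–(0, -1.9146, -0.3367)  len=0.0332
  (v33,v37,v38) [-+-] → (0.0307071, -1.90188, -0.3367)–(1.3538, -1.3538, -0.3367)  len=1.4321
  (v34,v39,v30) [--+] → (1.07879, -2.30854, -0.3367)–(0, -2.75535, -0.3367)  len=1.1677
  (v30,v39,v35) [+-+] → (1.07879, -2.30854, -0.3367)–(1.94835, -1.94835, -0.3367)  len=0.9412
  (v37,v2,v38) [++-] → (1.36652, -1.32309, -0.3367)–(1.3538, -1.3538, -0.3367)  len=0.0332
  (v38,v2,v3) [-+-] → (1.36652, -1.32309, -0.3367)–(1.9146, 0, -0.3367)  len=1.4321
  (v39,v4,v35) [--+] → (2.39516, -0.869562, -0.3367)–(1.94835, -1.94835, -0.3367)  len=1.1677
  (v35,v4,v0) [+-+] → (2.39516, -0.869562, -0.3367)–(2.75535, 0, -0.3367)  len=0.9412

Chained into 2 loop(s):
  loop 1: 16 segments, perimeter = 11.7229
  loop 2: 16 segments, perimeter = 16.8709
Total perimeter = 28.594

loops=2 perimeter=28.594
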